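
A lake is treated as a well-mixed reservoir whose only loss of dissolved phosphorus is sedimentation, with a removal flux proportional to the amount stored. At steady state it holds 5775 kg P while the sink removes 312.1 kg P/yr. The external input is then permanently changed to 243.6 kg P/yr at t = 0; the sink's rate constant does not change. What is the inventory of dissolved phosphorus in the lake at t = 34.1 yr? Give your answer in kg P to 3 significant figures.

4710 kg P

The sink rate constant is k = F₀/M₀ = 312.1/5775 = 0.05404 yr⁻¹.
Solving dM/dt = F₁ − kM with M(0) = M₀ gives M(t) = F₁/k + (M₀ − F₁/k)·e^(−kt).
F₁/k = 243.6/0.05404 = 4507.5 kg P; kt = 0.05404 × 34.1 = 1.843, e^(−kt) = 0.1584.
M(34.1) = 4507.5 + (5775 − 4507.5) × 0.1584 = 4507.5 + 200.7 = 4708.2 kg P.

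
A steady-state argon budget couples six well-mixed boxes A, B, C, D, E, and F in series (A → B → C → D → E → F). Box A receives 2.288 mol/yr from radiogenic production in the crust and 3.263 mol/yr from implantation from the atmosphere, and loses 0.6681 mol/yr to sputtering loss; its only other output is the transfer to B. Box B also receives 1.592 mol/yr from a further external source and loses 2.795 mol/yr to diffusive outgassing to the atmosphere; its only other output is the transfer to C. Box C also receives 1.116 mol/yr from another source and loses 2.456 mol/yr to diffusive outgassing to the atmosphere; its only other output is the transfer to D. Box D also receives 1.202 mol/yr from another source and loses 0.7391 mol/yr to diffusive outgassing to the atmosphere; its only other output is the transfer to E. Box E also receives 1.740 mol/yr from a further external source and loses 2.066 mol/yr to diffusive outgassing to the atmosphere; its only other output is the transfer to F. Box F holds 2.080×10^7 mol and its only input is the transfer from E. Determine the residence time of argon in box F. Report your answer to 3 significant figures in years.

Box A: F(A→B) = (2.288 + 3.263) − 0.6681 = 4.8829 mol/yr.
Box B: F(B→C) = (4.8829 + 1.592) − 2.795 = 3.6799 mol/yr.
Box C: F(C→D) = (3.6799 + 1.116) − 2.456 = 2.3399 mol/yr.
Box D: F(D→E) = (2.3399 + 1.202) − 0.7391 = 2.8028 mol/yr.
Box E: F(E→F) = (2.8028 + 1.740) − 2.066 = 2.4768 mol/yr.
Box F throughput = its input = 2.4768 mol/yr; τ = 2.080×10^7 / 2.4768 = 8.398×10^6 yr.

8.40×10^6 yr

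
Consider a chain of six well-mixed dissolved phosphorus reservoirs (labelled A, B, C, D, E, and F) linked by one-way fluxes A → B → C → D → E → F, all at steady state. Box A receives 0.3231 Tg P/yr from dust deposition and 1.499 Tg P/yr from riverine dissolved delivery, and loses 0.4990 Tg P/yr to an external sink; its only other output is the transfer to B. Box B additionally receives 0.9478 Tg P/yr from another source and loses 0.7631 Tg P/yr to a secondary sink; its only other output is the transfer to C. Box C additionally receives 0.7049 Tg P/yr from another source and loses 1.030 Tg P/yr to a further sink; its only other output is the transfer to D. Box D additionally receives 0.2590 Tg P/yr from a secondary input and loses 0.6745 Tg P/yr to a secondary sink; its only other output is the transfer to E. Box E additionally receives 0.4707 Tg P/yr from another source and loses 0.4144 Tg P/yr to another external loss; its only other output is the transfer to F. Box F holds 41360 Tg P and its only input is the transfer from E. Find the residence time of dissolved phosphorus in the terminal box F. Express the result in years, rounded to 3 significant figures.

Box A: F(A→B) = (0.3231 + 1.499) − 0.4990 = 1.3231 Tg P/yr.
Box B: F(B→C) = (1.3231 + 0.9478) − 0.7631 = 1.5078 Tg P/yr.
Box C: F(C→D) = (1.5078 + 0.7049) − 1.030 = 1.1827 Tg P/yr.
Box D: F(D→E) = (1.1827 + 0.2590) − 0.6745 = 0.76720 Tg P/yr.
Box E: F(E→F) = (0.76720 + 0.4707) − 0.4144 = 0.82350 Tg P/yr.
Box F throughput = its input = 0.82350 Tg P/yr; τ = 41360 / 0.82350 = 50220 yr.

50200 yr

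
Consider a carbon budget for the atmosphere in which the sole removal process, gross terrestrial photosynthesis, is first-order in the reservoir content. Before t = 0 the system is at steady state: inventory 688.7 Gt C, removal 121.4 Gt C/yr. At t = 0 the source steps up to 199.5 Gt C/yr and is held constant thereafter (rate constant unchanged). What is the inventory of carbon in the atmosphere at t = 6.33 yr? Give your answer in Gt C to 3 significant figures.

τ = M₀/F₀ = 688.7/121.4 = 5.673 yr; rate constant k = 1/τ.
New steady state M_∞ = F₁/k = F₁·τ = 199.5 × 5.673 = 1131.8 Gt C.
M(t) = M_∞ + (M₀ − M_∞)·e^(−t/τ); t/τ = 6.33/5.673 = 1.116, so e^(−t/τ) = 0.3276.
M(t) = 1131.8 − 443.1 × 0.3276 = 986.59 Gt C.

987 Gt C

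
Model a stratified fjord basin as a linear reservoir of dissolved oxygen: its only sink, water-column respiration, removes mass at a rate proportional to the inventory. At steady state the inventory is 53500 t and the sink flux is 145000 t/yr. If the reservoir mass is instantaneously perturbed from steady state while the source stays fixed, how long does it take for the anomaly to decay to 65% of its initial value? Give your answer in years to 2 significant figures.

0.16 yr

For a linear reservoir the anomaly decays as exp(−t/τ) with τ = M/F = 53500/145000 = 0.3690 yr.
exp(−t/τ) = 0.65 ⇒ t = −τ ln(0.65) = 0.3690 × 0.4308 = 0.1589 yr.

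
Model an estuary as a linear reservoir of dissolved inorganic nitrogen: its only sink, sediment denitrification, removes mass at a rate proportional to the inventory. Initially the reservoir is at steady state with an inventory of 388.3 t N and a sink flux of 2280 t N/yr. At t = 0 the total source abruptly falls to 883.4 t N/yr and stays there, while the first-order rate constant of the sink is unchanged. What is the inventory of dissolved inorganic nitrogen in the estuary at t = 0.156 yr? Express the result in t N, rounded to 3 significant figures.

246 t N

Residence time τ = M₀/F₀ = 0.1703 yr. The eventual steady state is M_∞ = M₀·(F₁/F₀) = 388.3 × 883.4/2280 = 150.45 t N.
The anomaly ΔM(t) = M(t) − M_∞ decays as ΔM₀·e^(−t/τ) with ΔM₀ = 388.3 − 150.45 = 237.9 t N.
At t = 0.156 yr, e^(−t/τ) = e^(−0.9160) = 0.4001, so ΔM = 95.17 t N and M = 150.45 + 95.17 = 245.62 t N.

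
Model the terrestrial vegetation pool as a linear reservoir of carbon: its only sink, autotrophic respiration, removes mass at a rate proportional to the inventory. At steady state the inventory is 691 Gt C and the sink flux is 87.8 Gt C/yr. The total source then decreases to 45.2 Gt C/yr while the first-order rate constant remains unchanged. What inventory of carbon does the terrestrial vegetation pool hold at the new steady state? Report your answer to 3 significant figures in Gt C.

Rate constant k = F/M = 87.8 / 691 = 0.1271 yr⁻¹.
At the new steady state, source = k·M_new ⇒ M_new = 45.2 / 0.1271 = 355.7 Gt C.
(Equivalently M_new = M × F_new/F_old = 691 × 45.2/87.8.)

356 Gt C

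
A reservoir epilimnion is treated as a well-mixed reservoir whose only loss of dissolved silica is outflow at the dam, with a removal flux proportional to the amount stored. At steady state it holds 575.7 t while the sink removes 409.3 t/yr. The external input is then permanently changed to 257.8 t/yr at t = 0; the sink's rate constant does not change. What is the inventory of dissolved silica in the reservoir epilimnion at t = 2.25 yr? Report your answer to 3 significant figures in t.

406 t

Residence time τ = M₀/F₀ = 1.407 yr. The eventual steady state is M_∞ = M₀·(F₁/F₀) = 575.7 × 257.8/409.3 = 362.61 t.
The anomaly ΔM(t) = M(t) − M_∞ decays as ΔM₀·e^(−t/τ) with ΔM₀ = 575.7 − 362.61 = 213.1 t.
At t = 2.25 yr, e^(−t/τ) = e^(−1.600) = 0.2020, so ΔM = 43.04 t and M = 362.61 + 43.04 = 405.65 t.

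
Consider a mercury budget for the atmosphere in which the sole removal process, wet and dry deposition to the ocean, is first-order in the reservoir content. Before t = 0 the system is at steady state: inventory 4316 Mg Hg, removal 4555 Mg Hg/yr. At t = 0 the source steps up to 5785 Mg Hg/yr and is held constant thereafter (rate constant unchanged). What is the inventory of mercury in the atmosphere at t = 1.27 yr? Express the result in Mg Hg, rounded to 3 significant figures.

5180 Mg Hg

The sink rate constant is k = F₀/M₀ = 4555/4316 = 1.055 yr⁻¹.
Solving dM/dt = F₁ − kM with M(0) = M₀ gives M(t) = F₁/k + (M₀ − F₁/k)·e^(−kt).
F₁/k = 5785/1.055 = 5481.5 Mg Hg; kt = 1.055 × 1.27 = 1.340, e^(−kt) = 0.2618.
M(1.27) = 5481.5 + (4316 − 5481.5) × 0.2618 = 5481.5 − 305.1 = 5176.4 Mg Hg.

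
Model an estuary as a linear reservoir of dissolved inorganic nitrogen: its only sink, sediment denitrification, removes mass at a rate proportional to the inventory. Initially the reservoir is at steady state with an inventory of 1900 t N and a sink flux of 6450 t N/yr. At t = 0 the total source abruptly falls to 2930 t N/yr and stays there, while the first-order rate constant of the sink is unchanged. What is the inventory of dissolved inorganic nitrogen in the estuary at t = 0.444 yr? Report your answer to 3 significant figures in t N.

1090 t N

τ = M₀/F₀ = 1900/6450 = 0.2946 yr; rate constant k = 1/τ.
New steady state M_∞ = F₁/k = F₁·τ = 2930 × 0.2946 = 863.10 t N.
M(t) = M_∞ + (M₀ − M_∞)·e^(−t/τ); t/τ = 0.444/0.2946 = 1.507, so e^(−t/τ) = 0.2215.
M(t) = 863.10 + 1037 × 0.2215 = 1092.8 t N.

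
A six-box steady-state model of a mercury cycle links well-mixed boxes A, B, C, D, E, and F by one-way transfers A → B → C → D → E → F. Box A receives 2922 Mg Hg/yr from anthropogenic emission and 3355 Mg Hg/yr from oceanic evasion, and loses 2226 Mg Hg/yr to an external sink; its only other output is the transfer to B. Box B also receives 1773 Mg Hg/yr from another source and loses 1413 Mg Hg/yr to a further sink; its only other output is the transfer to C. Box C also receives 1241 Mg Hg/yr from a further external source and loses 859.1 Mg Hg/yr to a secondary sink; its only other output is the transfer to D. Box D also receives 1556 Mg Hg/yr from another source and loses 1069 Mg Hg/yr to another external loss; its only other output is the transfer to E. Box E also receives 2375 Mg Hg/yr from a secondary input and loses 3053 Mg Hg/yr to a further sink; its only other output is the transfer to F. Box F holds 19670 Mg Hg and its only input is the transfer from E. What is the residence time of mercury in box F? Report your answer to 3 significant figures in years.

Box A: F(A→B) = (2922 + 3355) − 2226 = 4051.0 Mg Hg/yr.
Box B: F(B→C) = (4051.0 + 1773) − 1413 = 4411.0 Mg Hg/yr.
Box C: F(C→D) = (4411.0 + 1241) − 859.1 = 4792.9 Mg Hg/yr.
Box D: F(D→E) = (4792.9 + 1556) − 1069 = 5279.9 Mg Hg/yr.
Box E: F(E→F) = (5279.9 + 2375) − 3053 = 4601.9 Mg Hg/yr.
Box F throughput = its input = 4601.9 Mg Hg/yr; τ = 19670 / 4601.9 = 4.274 yr.

4.27 yr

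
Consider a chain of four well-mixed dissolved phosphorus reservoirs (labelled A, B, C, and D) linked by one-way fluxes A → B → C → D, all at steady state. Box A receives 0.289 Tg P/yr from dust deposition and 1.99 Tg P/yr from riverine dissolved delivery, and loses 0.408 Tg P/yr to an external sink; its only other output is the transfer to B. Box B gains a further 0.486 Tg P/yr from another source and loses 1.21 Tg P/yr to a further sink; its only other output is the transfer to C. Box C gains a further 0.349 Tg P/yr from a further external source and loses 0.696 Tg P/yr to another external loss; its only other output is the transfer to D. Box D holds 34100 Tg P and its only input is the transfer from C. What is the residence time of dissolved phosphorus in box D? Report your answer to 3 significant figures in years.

42600 yr

Box A: F(A→B) = (0.289 + 1.99) − 0.408 = 1.8710 Tg P/yr.
Box B: F(B→C) = (1.8710 + 0.486) − 1.21 = 1.1470 Tg P/yr.
Box C: F(C→D) = (1.1470 + 0.349) − 0.696 = 0.80000 Tg P/yr.
Box D throughput = its input = 0.80000 Tg P/yr; τ = 34100 / 0.80000 = 42620 yr.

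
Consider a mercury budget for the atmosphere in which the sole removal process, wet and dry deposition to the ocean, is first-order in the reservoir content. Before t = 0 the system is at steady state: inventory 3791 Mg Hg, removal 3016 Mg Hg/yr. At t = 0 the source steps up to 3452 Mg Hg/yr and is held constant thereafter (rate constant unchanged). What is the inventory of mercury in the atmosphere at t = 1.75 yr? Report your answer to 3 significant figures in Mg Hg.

τ = M₀/F₀ = 3791/3016 = 1.257 yr; rate constant k = 1/τ.
New steady state M_∞ = F₁/k = F₁·τ = 3452 × 1.257 = 4339.0 Mg Hg.
M(t) = M_∞ + (M₀ − M_∞)·e^(−t/τ); t/τ = 1.75/1.257 = 1.392, so e^(−t/τ) = 0.2485.
M(t) = 4339.0 − 548.0 × 0.2485 = 4202.8 Mg Hg.

4200 Mg Hg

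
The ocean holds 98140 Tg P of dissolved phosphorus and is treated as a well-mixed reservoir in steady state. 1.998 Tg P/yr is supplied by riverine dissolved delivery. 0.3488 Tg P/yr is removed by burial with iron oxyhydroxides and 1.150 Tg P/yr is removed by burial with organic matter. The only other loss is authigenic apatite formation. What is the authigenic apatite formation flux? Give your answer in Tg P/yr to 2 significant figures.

At steady state ΣF_in = ΣF_out.
ΣF_in = 1.9980 Tg P/yr.
Authigenic apatite formation flux = ΣF_in − (0.3488 + 1.150) = 1.9980 − 1.499 = 0.4992 Tg P/yr.

0.50 Tg P/yr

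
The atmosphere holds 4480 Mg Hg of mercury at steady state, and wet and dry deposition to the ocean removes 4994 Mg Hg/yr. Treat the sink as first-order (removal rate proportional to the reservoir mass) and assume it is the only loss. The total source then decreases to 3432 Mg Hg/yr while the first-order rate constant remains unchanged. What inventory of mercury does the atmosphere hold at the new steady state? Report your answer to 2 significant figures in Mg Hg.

3100 Mg Hg

Rate constant k = F/M = 4994 / 4480 = 1.115 yr⁻¹.
At the new steady state, source = k·M_new ⇒ M_new = 3432 / 1.115 = 3079 Mg Hg.
(Equivalently M_new = M × F_new/F_old = 4480 × 3432/4994.)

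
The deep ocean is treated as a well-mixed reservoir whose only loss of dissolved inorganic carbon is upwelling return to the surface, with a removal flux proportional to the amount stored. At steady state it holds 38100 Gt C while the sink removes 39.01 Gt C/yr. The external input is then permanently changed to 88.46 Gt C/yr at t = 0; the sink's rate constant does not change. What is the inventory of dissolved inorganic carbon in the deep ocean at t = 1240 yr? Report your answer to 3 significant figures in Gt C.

72800 Gt C

The sink rate constant is k = F₀/M₀ = 39.01/38100 = 0.001024 yr⁻¹.
Solving dM/dt = F₁ − kM with M(0) = M₀ gives M(t) = F₁/k + (M₀ − F₁/k)·e^(−kt).
F₁/k = 88.46/0.001024 = 86396 Gt C; kt = 0.001024 × 1240 = 1.270, e^(−kt) = 0.2809.
M(1240) = 86396 + (38100 − 86396) × 0.2809 = 86396 − 13570 = 72828 Gt C.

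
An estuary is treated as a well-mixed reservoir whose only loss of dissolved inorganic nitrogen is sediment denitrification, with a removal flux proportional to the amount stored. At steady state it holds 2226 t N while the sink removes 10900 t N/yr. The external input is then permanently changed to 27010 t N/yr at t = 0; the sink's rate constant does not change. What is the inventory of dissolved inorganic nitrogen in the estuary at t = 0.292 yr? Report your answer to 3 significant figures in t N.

4730 t N

Residence time τ = M₀/F₀ = 0.2042 yr. The eventual steady state is M_∞ = M₀·(F₁/F₀) = 2226 × 27010/10900 = 5516.0 t N.
The anomaly ΔM(t) = M(t) − M_∞ decays as ΔM₀·e^(−t/τ) with ΔM₀ = 2226 − 5516.0 = −3290 t N.
At t = 0.292 yr, e^(−t/τ) = e^(−1.430) = 0.2393, so ΔM = −787.5 t N and M = 5516.0 − 787.5 = 4728.5 t N.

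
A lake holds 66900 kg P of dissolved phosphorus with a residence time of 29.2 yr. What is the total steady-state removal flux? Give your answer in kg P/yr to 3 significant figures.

F = M / τ = 66900 / 29.2 = 2291 kg P/yr.

2290 kg P/yr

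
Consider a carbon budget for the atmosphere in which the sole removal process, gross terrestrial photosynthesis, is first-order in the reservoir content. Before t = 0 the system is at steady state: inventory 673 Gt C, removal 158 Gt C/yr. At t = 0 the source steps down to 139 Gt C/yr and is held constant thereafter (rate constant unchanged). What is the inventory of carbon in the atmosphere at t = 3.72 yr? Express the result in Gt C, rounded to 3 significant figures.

The sink rate constant is k = F₀/M₀ = 158/673 = 0.2348 yr⁻¹.
Solving dM/dt = F₁ − kM with M(0) = M₀ gives M(t) = F₁/k + (M₀ − F₁/k)·e^(−kt).
F₁/k = 139/0.2348 = 592.07 Gt C; kt = 0.2348 × 3.72 = 0.8733, e^(−kt) = 0.4176.
M(3.72) = 592.07 + (673 − 592.07) × 0.4176 = 592.07 + 33.79 = 625.86 Gt C.

626 Gt C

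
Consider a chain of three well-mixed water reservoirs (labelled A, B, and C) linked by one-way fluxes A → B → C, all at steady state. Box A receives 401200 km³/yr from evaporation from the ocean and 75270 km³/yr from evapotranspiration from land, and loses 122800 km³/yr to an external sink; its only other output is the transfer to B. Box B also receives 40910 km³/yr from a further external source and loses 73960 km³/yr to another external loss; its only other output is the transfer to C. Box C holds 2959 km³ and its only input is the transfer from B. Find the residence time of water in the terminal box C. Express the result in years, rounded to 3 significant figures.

Box A: F(A→B) = (401200 + 75270) − 122800 = 353670 km³/yr.
Box B: F(B→C) = (353670 + 40910) − 73960 = 320620 km³/yr.
Box C throughput = its input = 320620 km³/yr; τ = 2959 / 320620 = 0.009229 yr.

0.00923 yr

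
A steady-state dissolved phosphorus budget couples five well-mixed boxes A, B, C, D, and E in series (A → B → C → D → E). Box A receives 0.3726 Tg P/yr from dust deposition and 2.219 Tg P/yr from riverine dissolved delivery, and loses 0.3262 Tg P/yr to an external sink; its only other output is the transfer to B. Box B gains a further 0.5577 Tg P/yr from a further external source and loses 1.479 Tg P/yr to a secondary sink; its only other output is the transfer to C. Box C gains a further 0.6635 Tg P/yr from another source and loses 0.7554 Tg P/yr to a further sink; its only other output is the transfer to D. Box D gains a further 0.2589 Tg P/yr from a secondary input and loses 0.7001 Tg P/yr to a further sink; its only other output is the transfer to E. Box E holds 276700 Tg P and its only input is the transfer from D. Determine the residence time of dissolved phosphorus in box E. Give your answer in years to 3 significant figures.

341000 yr

Box A: F(A→B) = (0.3726 + 2.219) − 0.3262 = 2.2654 Tg P/yr.
Box B: F(B→C) = (2.2654 + 0.5577) − 1.479 = 1.3441 Tg P/yr.
Box C: F(C→D) = (1.3441 + 0.6635) − 0.7554 = 1.2522 Tg P/yr.
Box D: F(D→E) = (1.2522 + 0.2589) − 0.7001 = 0.81100 Tg P/yr.
Box E throughput = its input = 0.81100 Tg P/yr; τ = 276700 / 0.81100 = 341200 yr.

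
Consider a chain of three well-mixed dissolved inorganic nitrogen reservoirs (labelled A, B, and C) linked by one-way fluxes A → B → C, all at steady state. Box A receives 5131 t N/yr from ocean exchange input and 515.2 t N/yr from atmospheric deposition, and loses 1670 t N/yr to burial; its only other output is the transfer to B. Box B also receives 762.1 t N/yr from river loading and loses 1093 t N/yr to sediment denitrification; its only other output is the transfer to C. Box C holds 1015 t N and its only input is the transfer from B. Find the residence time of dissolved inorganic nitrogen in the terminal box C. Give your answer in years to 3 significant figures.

Box A: F(A→B) = (5131 + 515.2) − 1670 = 3976.2 t N/yr.
Box B: F(B→C) = (3976.2 + 762.1) − 1093 = 3645.3 t N/yr.
Box C throughput = its input = 3645.3 t N/yr; τ = 1015 / 3645.3 = 0.2784 yr.

0.278 yr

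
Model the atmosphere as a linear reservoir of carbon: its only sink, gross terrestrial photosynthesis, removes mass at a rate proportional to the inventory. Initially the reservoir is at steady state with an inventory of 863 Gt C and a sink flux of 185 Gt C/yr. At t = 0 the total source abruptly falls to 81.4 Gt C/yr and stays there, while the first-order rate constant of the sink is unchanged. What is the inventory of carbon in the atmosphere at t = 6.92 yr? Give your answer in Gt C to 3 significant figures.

τ = M₀/F₀ = 863/185 = 4.665 yr; rate constant k = 1/τ.
New steady state M_∞ = F₁/k = F₁·τ = 81.4 × 4.665 = 379.72 Gt C.
M(t) = M_∞ + (M₀ − M_∞)·e^(−t/τ); t/τ = 6.92/4.665 = 1.483, so e^(−t/τ) = 0.2269.
M(t) = 379.72 + 483.3 × 0.2269 = 489.36 Gt C.

489 Gt C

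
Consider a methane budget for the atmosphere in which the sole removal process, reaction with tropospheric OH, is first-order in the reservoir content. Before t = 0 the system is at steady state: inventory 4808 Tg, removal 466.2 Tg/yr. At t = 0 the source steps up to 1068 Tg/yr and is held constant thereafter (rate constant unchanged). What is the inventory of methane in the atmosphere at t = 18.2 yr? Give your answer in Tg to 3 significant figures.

9950 Tg

Residence time τ = M₀/F₀ = 10.31 yr. The eventual steady state is M_∞ = M₀·(F₁/F₀) = 4808 × 1068/466.2 = 11014 Tg.
The anomaly ΔM(t) = M(t) − M_∞ decays as ΔM₀·e^(−t/τ) with ΔM₀ = 4808 − 11014 = −6206 Tg.
At t = 18.2 yr, e^(−t/τ) = e^(−1.765) = 0.1712, so ΔM = −1063 Tg and M = 11014 − 1063 = 9951.7 Tg.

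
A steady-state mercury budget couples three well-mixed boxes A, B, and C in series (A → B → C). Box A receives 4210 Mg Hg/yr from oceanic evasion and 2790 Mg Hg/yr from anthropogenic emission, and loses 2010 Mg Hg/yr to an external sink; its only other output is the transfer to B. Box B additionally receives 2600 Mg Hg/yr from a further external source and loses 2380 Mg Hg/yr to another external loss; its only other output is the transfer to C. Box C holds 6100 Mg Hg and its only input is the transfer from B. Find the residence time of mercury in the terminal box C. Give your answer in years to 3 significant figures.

Box A: F(A→B) = (4210 + 2790) − 2010 = 4990.0 Mg Hg/yr.
Box B: F(B→C) = (4990.0 + 2600) − 2380 = 5210.0 Mg Hg/yr.
Box C throughput = its input = 5210.0 Mg Hg/yr; τ = 6100 / 5210.0 = 1.171 yr.

1.17 yr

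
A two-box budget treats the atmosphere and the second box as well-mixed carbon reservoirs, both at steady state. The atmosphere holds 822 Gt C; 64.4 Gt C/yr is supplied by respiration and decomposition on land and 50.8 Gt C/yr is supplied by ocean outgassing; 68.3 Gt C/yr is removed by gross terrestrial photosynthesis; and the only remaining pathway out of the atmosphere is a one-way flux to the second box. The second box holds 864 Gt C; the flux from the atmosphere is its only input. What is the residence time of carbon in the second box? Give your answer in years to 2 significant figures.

18 yr

Balance the atmosphere: ΣF_in = 64.4 + 50.8 = 115.20 Gt C/yr.
Flux to the second box = ΣF_in − (68.3) = 46.900 Gt C/yr.
At steady state the output of the second box equals its input, 46.900 Gt C/yr.
τ = M / F = 864 / 46.900 = 18.42 yr.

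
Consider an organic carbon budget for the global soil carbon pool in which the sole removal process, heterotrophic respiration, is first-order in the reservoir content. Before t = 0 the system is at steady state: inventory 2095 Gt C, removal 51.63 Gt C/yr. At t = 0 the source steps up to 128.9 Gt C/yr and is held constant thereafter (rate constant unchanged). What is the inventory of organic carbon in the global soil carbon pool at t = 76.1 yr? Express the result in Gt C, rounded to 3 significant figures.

4750 Gt C

τ = M₀/F₀ = 2095/51.63 = 40.58 yr; rate constant k = 1/τ.
New steady state M_∞ = F₁/k = F₁·τ = 128.9 × 40.58 = 5230.4 Gt C.
M(t) = M_∞ + (M₀ − M_∞)·e^(−t/τ); t/τ = 76.1/40.58 = 1.875, so e^(−t/τ) = 0.1533.
M(t) = 5230.4 − 3135 × 0.1533 = 4749.8 Gt C.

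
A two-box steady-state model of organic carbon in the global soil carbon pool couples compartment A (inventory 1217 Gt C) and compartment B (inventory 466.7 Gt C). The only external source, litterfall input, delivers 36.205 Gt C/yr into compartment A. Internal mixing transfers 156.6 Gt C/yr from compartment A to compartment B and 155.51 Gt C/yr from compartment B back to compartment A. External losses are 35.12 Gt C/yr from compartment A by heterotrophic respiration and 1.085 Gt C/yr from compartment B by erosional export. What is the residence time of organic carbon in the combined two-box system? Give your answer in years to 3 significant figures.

Residence time in the combined system uses the total inventory and the total *external* removal — internal exchanges between the two boxes cancel.
M_total = 1217 + 466.7 = 1683.7 Gt C.
ΣF_external_out = 35.12 + 1.085 = 36.205 Gt C/yr.
τ = M_total / ΣF_ext = 1683.7 / 36.205 = 46.50 yr.

46.5 yr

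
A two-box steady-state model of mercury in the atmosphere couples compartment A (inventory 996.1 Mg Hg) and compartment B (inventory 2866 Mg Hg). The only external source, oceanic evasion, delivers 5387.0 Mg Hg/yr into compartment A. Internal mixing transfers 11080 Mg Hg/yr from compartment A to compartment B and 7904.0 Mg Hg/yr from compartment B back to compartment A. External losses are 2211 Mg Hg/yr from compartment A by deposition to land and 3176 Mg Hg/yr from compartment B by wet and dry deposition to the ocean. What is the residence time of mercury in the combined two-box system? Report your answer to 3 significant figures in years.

For the system as a whole, the A↔B exchange is internal and contributes nothing to the throughput; only the external sinks remove mass.
M_total = 996.1 + 2866 = 3862.1 Mg Hg.
ΣF_external_out = 2211 + 3176 = 5387.0 Mg Hg/yr.
τ = M_total / ΣF_ext = 3862.1 / 5387.0 = 0.7169 yr.

0.717 yr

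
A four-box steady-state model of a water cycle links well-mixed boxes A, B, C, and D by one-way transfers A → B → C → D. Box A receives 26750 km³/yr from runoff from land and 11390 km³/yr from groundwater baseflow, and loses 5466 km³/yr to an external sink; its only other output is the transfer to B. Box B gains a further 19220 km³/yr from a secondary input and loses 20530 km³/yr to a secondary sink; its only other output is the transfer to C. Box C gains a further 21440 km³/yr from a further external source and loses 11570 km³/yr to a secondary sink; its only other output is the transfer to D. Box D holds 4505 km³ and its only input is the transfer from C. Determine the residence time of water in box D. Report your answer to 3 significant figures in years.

0.109 yr

Box A: F(A→B) = (26750 + 11390) − 5466 = 32674 km³/yr.
Box B: F(B→C) = (32674 + 19220) − 20530 = 31364 km³/yr.
Box C: F(C→D) = (31364 + 21440) − 11570 = 41234 km³/yr.
Box D throughput = its input = 41234 km³/yr; τ = 4505 / 41234 = 0.1093 yr.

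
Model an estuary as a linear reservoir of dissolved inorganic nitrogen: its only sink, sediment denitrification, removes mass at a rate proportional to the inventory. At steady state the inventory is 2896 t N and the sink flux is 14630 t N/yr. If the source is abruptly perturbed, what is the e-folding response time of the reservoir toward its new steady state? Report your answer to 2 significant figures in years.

For a linear reservoir the response time equals the residence time τ = M/F.
τ = 2896 / 14630 = 0.1979 yr.

0.20 yr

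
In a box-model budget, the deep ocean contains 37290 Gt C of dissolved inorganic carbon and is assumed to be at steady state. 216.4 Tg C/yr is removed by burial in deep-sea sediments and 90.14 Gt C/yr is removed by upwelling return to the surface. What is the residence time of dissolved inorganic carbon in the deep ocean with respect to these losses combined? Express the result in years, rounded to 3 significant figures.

413 yr

Convert the burial in deep-sea sediments flux: 216.4 Tg C/yr = 0.2164 Gt C/yr.
Total removal = 0.2164 + 90.14 = 90.356 Gt C/yr.
τ = M / ΣF_out = 37290 / 90.356 = 412.7 yr.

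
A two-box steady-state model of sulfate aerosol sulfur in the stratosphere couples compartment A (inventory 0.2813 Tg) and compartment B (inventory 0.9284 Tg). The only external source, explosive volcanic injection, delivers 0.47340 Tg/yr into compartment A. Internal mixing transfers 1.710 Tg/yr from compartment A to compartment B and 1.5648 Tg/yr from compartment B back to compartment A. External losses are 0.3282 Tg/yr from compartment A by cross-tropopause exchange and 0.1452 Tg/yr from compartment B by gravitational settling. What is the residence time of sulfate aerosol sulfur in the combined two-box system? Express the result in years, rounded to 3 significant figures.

For the system as a whole, the A↔B exchange is internal and contributes nothing to the throughput; only the external sinks remove mass.
M_total = 0.2813 + 0.9284 = 1.2097 Tg.
ΣF_external_out = 0.3282 + 0.1452 = 0.47340 Tg/yr.
τ = M_total / ΣF_ext = 1.2097 / 0.47340 = 2.555 yr.

2.56 yr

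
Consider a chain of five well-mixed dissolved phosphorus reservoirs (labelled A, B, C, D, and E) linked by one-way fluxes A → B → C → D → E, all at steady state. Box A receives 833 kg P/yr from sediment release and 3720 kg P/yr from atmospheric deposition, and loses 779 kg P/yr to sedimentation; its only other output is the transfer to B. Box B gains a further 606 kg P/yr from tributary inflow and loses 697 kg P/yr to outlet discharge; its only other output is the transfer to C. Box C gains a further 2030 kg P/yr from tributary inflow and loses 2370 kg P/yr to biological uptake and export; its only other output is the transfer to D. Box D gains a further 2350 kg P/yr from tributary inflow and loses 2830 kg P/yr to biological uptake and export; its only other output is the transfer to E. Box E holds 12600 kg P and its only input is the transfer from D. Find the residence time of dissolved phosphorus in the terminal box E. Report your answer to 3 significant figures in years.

4.40 yr

Box A: F(A→B) = (833 + 3720) − 779 = 3774.0 kg P/yr.
Box B: F(B→C) = (3774.0 + 606) − 697 = 3683.0 kg P/yr.
Box C: F(C→D) = (3683.0 + 2030) − 2370 = 3343.0 kg P/yr.
Box D: F(D→E) = (3343.0 + 2350) − 2830 = 2863.0 kg P/yr.
Box E throughput = its input = 2863.0 kg P/yr; τ = 12600 / 2863.0 = 4.401 yr.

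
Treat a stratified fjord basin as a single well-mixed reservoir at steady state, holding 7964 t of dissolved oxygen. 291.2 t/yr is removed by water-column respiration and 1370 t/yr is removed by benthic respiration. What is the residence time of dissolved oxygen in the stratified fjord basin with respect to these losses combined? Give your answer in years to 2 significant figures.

Total removal = 291.2 + 1370 = 1661.2 t/yr.
τ = M / ΣF_out = 7964 / 1661.2 = 4.794 yr.

4.8 yr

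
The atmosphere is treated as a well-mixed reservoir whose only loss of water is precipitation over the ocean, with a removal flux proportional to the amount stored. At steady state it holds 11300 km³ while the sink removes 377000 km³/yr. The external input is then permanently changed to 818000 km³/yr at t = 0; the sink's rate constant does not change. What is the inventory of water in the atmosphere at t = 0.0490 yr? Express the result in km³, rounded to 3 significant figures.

The sink rate constant is k = F₀/M₀ = 377000/11300 = 33.36 yr⁻¹.
Solving dM/dt = F₁ − kM with M(0) = M₀ gives M(t) = F₁/k + (M₀ − F₁/k)·e^(−kt).
F₁/k = 818000/33.36 = 24518 km³; kt = 33.36 × 0.0490 = 1.635, e^(−kt) = 0.1950.
M(0.0490) = 24518 + (11300 − 24518) × 0.1950 = 24518 − 2578 = 21941 km³.

21900 km³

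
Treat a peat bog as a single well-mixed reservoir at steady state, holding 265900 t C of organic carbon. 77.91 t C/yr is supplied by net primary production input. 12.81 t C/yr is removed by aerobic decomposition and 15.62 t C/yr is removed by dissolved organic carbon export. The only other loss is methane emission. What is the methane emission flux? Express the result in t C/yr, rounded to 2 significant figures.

At steady state ΣF_in = ΣF_out.
ΣF_in = 77.910 t C/yr.
Methane emission flux = ΣF_in − (12.81 + 15.62) = 77.910 − 28.43 = 49.48 t C/yr.

49 t C/yr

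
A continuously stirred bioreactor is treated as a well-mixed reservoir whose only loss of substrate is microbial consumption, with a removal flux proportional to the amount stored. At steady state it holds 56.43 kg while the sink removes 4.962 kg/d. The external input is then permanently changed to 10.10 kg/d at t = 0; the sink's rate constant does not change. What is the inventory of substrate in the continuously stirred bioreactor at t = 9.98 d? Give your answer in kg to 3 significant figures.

90.6 kg

Residence time τ = M₀/F₀ = 11.37 d. The eventual steady state is M_∞ = M₀·(F₁/F₀) = 56.43 × 10.10/4.962 = 114.86 kg.
The anomaly ΔM(t) = M(t) − M_∞ decays as ΔM₀·e^(−t/τ) with ΔM₀ = 56.43 − 114.86 = −58.43 kg.
At t = 9.98 d, e^(−t/τ) = e^(−0.8776) = 0.4158, so ΔM = −24.30 kg and M = 114.86 − 24.30 = 90.566 kg.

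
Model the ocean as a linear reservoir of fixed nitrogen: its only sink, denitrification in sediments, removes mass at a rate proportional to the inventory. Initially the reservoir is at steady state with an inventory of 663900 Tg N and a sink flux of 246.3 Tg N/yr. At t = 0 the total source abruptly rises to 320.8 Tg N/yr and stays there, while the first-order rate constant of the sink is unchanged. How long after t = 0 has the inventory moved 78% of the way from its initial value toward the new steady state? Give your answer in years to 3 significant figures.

4080 yr

τ = M₀/F₀ = 663900/246.3 = 2695 yr.
The remaining gap fraction is e^(−t/τ); 78% covered ⇒ e^(−t/τ) = 0.220.
t = −τ ln(0.220) = 2695 × 1.514 = 4081 yr.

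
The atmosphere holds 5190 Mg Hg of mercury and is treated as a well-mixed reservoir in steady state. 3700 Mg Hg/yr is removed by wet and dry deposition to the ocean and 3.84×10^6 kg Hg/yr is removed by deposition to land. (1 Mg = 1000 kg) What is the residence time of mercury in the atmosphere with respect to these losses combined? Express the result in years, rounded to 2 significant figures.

Convert the deposition to land flux: 3.84×10^6 kg Hg/yr = 3840 Mg Hg/yr.
Total removal = 3700 + 3840 = 7540.0 Mg Hg/yr.
τ = M / ΣF_out = 5190 / 7540.0 = 0.6883 yr.

0.69 yr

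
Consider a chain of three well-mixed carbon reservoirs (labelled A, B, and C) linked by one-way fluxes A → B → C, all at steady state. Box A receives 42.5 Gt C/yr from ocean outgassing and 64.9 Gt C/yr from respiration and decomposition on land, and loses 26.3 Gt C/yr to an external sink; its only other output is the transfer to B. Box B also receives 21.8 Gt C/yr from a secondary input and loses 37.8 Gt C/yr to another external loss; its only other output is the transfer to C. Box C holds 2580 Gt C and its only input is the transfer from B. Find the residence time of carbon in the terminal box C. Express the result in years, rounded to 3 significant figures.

39.6 yr

Box A: F(A→B) = (42.5 + 64.9) − 26.3 = 81.100 Gt C/yr.
Box B: F(B→C) = (81.100 + 21.8) − 37.8 = 65.100 Gt C/yr.
Box C throughput = its input = 65.100 Gt C/yr; τ = 2580 / 65.100 = 39.63 yr.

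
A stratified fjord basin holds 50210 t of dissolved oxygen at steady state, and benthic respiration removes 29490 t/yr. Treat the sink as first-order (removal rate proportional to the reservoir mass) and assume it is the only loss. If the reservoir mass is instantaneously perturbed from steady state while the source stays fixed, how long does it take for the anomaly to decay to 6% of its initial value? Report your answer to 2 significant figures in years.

4.8 yr

For a linear reservoir the anomaly decays as exp(−t/τ) with τ = M/F = 50210/29490 = 1.703 yr.
exp(−t/τ) = 0.06 ⇒ t = −τ ln(0.06) = 1.703 × 2.813 = 4.790 yr.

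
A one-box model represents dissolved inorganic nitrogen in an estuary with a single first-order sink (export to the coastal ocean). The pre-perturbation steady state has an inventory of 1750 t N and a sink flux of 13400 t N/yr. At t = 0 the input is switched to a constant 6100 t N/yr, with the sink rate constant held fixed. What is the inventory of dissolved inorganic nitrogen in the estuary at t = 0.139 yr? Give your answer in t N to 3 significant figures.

Residence time τ = M₀/F₀ = 0.1306 yr. The eventual steady state is M_∞ = M₀·(F₁/F₀) = 1750 × 6100/13400 = 796.64 t N.
The anomaly ΔM(t) = M(t) − M_∞ decays as ΔM₀·e^(−t/τ) with ΔM₀ = 1750 − 796.64 = 953.4 t N.
At t = 0.139 yr, e^(−t/τ) = e^(−1.064) = 0.3450, so ΔM = 328.9 t N and M = 796.64 + 328.9 = 1125.5 t N.

1130 t N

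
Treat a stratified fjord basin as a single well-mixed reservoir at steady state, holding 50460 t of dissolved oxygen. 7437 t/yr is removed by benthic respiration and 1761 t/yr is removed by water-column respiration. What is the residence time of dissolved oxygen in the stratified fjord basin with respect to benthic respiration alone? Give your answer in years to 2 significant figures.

Residence time with respect to a single sink: τ = M / F_sink.
τ = 50460 / 7437 = 6.785 yr.

6.8 yr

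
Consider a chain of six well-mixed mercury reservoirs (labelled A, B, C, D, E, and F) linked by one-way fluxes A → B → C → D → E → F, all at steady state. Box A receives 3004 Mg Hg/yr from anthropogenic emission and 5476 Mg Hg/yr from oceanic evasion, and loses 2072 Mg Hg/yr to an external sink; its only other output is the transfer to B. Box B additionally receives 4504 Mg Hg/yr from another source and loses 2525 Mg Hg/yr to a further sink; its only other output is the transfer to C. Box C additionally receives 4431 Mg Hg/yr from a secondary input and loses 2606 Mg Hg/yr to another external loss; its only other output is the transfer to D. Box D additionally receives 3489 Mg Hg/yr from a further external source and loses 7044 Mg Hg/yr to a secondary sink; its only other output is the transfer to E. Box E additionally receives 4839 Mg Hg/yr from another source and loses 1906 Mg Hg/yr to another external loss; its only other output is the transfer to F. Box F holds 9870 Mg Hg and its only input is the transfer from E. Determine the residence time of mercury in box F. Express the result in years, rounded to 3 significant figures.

Box A: F(A→B) = (3004 + 5476) − 2072 = 6408.0 Mg Hg/yr.
Box B: F(B→C) = (6408.0 + 4504) − 2525 = 8387.0 Mg Hg/yr.
Box C: F(C→D) = (8387.0 + 4431) − 2606 = 10212 Mg Hg/yr.
Box D: F(D→E) = (10212 + 3489) − 7044 = 6657.0 Mg Hg/yr.
Box E: F(E→F) = (6657.0 + 4839) − 1906 = 9590.0 Mg Hg/yr.
Box F throughput = its input = 9590.0 Mg Hg/yr; τ = 9870 / 9590.0 = 1.029 yr.

1.03 yr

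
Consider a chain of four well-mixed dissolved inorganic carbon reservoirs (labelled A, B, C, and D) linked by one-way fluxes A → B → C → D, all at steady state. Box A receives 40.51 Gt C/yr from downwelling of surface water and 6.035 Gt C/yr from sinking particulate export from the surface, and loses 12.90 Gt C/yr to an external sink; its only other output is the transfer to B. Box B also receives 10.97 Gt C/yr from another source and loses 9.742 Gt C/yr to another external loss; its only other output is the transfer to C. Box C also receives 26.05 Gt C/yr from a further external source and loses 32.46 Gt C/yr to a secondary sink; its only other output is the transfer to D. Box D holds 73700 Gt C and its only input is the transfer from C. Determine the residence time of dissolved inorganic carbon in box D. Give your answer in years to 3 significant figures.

Box A: F(A→B) = (40.51 + 6.035) − 12.90 = 33.645 Gt C/yr.
Box B: F(B→C) = (33.645 + 10.97) − 9.742 = 34.873 Gt C/yr.
Box C: F(C→D) = (34.873 + 26.05) − 32.46 = 28.463 Gt C/yr.
Box D throughput = its input = 28.463 Gt C/yr; τ = 73700 / 28.463 = 2589 yr.

2590 yr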